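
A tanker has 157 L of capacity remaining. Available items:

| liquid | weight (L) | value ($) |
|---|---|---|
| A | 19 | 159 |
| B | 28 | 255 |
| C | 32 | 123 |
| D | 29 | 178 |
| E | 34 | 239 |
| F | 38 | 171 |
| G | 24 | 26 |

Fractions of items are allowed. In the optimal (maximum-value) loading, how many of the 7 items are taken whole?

Greedy by value/weight ratio, highest first.
Order: B (255/28=9.11) > A (159/19=8.37) > E (239/34=7.03) > D (178/29=6.14) > F (171/38=4.50) > C (123/32=3.84) > G (26/24=1.08)
Fill: take B (28 @ 255) → take A (19 @ 159) → take E (34 @ 239) → take D (29 @ 178) → take F (38 @ 171) → take 9/32 of C → 34.59; 157/157 used.
5 item(s) taken whole; one partial (take 9/32 of C).

5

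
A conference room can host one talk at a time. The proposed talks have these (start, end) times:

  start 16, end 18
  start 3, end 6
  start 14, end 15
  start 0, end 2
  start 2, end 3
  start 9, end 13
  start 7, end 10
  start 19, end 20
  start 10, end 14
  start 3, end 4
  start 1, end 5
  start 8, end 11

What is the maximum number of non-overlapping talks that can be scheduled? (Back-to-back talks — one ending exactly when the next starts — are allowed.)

8

Order by finish time; keep every interval that doesn't clash with the previous kept one.
Sorted by end: (0,2)  (2,3)  (3,4)  (1,5)  (3,6)  (7,10)  (8,11)  (9,13)  (10,14)  (14,15)  (16,18)  (19,20)
take (0,2); take (2,3); take (3,4); skip (1,5); skip (3,6); take (7,10); take (10,14); take (14,15); take (16,18); take (19,20).
Selected 8 talks.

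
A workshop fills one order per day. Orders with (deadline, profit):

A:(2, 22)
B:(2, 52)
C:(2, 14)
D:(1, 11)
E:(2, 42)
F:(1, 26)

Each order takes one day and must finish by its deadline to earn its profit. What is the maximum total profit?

Sort by profit descending; place each in the latest free slot ≤ its deadline.
Profit order: B=52 E=42 F=26 A=22 C=14 D=11
Assign: B→slot 2, E→slot 1, F skipped, A skipped, C skipped, D skipped.
Slots: [1:E] [2:B]
Profit = 42 + 52 = 94

94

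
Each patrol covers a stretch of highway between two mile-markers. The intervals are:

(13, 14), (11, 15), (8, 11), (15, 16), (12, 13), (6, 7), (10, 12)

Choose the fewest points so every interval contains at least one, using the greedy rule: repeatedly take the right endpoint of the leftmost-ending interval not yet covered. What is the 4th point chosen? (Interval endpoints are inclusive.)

Process intervals by earliest right end; each time one isn't hit yet, stab at its right endpoint.
Sorted: [6,7] [8,11] [10,12] [12,13] [13,14] [11,15] [15,16]
{[6,7]} hit by 7; {[8,11],[10,12]} hit by 11; {[12,13],[13,14],[11,15]} hit by 13; {[15,16]} hit by 16.
Points: 7, 11, 13, 16 (4 total).

16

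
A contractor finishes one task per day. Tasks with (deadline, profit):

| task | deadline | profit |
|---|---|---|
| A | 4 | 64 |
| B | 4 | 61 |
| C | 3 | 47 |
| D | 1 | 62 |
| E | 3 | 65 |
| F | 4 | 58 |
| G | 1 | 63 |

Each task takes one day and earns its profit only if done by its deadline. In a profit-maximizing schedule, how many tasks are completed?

Sort by profit descending; place each in the latest free slot ≤ its deadline.
By profit: E(d3,65), A(d4,64), G(d1,63), D(d1,62), B(d4,61), F(d4,58), C(d3,47)
E→slot 3; A→slot 4; G→slot 1; D skipped; B→slot 2; F skipped; C skipped.
4 of 7 scheduled.

4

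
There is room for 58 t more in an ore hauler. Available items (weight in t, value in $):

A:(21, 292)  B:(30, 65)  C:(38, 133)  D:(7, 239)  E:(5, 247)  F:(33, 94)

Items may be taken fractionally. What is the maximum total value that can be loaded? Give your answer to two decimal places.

Greedy by value/weight ratio, highest first.
Ratios (sorted): E 49.40, D 34.14, A 13.90, C 3.50, F 2.85, B 2.17
take E (5 @ 247); take D (7 @ 239); take A (21 @ 292); take 25/38 of C → 87.50. Capacity used 58/58.
Total value = 865.50

865.50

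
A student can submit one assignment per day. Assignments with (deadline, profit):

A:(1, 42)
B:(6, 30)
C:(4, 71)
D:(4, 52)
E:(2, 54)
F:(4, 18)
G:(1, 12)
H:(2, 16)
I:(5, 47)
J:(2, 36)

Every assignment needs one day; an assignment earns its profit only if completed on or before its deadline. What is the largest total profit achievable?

296

Profit order: C=71 E=54 D=52 I=47 A=42 J=36 B=30 F=18 H=16 G=12
Assign: C→slot 4, E→slot 2, D→slot 3, I→slot 5, A→slot 1, J skipped, B→slot 6, F skipped, H skipped, G skipped.
Slots: [1:A] [2:E] [3:D] [4:C] [5:I] [6:B]
Profit = 42 + 54 + 52 + 71 + 47 + 30 = 296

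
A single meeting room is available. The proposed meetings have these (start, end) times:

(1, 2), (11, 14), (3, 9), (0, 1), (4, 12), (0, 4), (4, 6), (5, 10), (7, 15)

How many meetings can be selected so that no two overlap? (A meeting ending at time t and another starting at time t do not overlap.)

Sorted by end: (0,1)  (1,2)  (0,4)  (4,6)  (3,9)  (5,10)  (4,12)  (11,14)  (7,15)
take (0,1); take (1,2); take (4,6); skip (3,9); skip (5,10); take (11,14).
Selected 4 meetings.

4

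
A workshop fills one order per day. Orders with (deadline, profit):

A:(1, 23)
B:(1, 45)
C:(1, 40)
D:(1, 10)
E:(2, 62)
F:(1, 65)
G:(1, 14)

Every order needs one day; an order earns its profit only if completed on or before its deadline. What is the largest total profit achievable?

Sort by profit descending; place each in the latest free slot ≤ its deadline.
Profit order: F=65 E=62 B=45 C=40 A=23 G=14 D=10
Assign: F→slot 1, E→slot 2, B skipped, C skipped, A skipped, G skipped, D skipped.
Slots: [1:F] [2:E]
Profit = 65 + 62 = 127

127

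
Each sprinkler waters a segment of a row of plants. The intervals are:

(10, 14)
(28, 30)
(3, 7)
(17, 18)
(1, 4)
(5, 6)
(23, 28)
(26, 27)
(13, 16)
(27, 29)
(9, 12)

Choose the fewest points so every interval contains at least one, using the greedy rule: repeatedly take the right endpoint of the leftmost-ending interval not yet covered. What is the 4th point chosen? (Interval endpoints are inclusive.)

Sorted: [1,4] [5,6] [3,7] [9,12] [10,14] [13,16] [17,18] [26,27] [23,28] [27,29] [28,30]
{[1,4]} hit by 4; {[5,6],[3,7]} hit by 6; {[9,12],[10,14]} hit by 12; {[13,16]} hit by 16; {[17,18]} hit by 18; {[26,27],[23,28],[27,29]} hit by 27; {[28,30]} hit by 30.
Points: 4, 6, 12, 16, 18, 27, 30 (7 total).

16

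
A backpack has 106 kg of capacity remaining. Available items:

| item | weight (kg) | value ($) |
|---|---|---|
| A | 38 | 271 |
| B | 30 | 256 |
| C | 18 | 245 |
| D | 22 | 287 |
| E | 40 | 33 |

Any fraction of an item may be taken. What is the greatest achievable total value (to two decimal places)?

1044.74

Greedy by value/weight ratio, highest first.
Ratios (sorted): C 13.61, D 13.05, B 8.53, A 7.13, E 0.82
take C (18 @ 245); take D (22 @ 287); take B (30 @ 256); take 36/38 of A → 256.74. Capacity used 106/106.
Total value = 1044.74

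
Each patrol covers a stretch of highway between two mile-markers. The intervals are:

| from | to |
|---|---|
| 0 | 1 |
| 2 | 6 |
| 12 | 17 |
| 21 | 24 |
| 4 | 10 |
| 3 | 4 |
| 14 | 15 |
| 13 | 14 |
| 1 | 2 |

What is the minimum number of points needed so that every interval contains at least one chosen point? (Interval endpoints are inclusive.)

Sorted: [0,1] [1,2] [3,4] [2,6] [4,10] [13,14] [14,15] [12,17] [21,24]
{[0,1],[1,2]} hit by 1; {[3,4],[2,6],[4,10]} hit by 4; {[13,14],[14,15],[12,17]} hit by 14; {[21,24]} hit by 24.
Points: 1, 4, 14, 24 (4 total).

4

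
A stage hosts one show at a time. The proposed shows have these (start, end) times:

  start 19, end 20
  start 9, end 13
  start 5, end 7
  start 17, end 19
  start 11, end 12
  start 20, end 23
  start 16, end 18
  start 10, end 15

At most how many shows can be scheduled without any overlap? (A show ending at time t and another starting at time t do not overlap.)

Sorted by end: (5,7)  (11,12)  (9,13)  (10,15)  (16,18)  (17,19)  (19,20)  (20,23)
take (5,7); take (11,12); skip (10,15); take (16,18); skip (17,19); take (19,20); take (20,23).
Selected 5 shows.

5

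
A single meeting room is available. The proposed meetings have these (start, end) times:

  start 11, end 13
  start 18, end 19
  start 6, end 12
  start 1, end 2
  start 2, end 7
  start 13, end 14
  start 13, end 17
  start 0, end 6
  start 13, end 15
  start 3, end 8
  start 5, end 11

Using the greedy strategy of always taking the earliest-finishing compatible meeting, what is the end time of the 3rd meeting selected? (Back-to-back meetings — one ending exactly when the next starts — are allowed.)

Order by finish time; keep every interval that doesn't clash with the previous kept one.
Sorted by end: (1,2)  (0,6)  (2,7)  (3,8)  (5,11)  (6,12)  (11,13)  (13,14)  (13,15)  (13,17)  (18,19)
take (1,2); take (2,7); skip (6,12); take (11,13); take (13,14); skip (13,15); take (18,19).
Selected: (1,2) (2,7) (11,13) (13,14) (18,19)

13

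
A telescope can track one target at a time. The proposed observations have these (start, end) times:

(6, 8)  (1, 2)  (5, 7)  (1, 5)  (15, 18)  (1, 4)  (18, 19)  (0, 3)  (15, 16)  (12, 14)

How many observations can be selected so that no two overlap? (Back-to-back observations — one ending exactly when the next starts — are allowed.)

5

By end time: (1,2), (0,3), (1,4), (1,5), (5,7), (6,8), (12,14), (15,16), (15,18), (18,19).
Pick (1,2); next start ≥ 2 → (5,7); next start ≥ 7 → (12,14); next start ≥ 14 → (15,16); next start ≥ 16 → (18,19).
Selected 5 observations.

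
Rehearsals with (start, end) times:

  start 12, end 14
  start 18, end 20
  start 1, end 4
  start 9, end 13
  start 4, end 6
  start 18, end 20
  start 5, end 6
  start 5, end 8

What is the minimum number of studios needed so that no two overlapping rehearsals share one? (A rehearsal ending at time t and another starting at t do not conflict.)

3

Events (time:±→running): 1:+→1 4:-→0 4:+→1 5:+→2 5:+→3 … peak 3.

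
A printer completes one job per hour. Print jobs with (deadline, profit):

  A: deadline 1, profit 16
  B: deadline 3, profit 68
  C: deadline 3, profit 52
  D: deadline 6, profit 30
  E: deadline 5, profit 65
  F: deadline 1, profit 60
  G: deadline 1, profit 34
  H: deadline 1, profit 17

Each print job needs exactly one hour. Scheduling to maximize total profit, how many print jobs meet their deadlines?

Take jobs in profit order; each goes to the latest open slot no later than its deadline.
By profit: B(d3,68), E(d5,65), F(d1,60), C(d3,52), G(d1,34), D(d6,30), H(d1,17), A(d1,16)
B→slot 3; E→slot 5; F→slot 1; C→slot 2; G skipped; D→slot 6; H skipped; A skipped.
5 of 8 scheduled.

5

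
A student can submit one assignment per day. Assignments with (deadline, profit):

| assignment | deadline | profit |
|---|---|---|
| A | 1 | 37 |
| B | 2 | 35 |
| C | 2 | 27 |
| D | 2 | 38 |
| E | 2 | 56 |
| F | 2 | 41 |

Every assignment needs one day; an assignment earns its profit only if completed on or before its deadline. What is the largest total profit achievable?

97

Sort by profit descending; place each in the latest free slot ≤ its deadline.
By profit: E(d2,56), F(d2,41), D(d2,38), A(d1,37), B(d2,35), C(d2,27)
E→slot 2; F→slot 1; D skipped; A skipped; B skipped; C skipped.
Profit = 41 + 56 = 97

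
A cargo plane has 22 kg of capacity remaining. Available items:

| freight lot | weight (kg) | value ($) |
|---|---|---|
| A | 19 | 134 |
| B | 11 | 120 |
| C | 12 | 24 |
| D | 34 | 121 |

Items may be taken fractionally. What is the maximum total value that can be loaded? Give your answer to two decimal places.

Order: B (120/11=10.91) > A (134/19=7.05) > D (121/34=3.56) > C (24/12=2.00)
Fill: take B (11 @ 120) → take 11/19 of A → 77.58; 22/22 used.
Total value = 197.58

197.58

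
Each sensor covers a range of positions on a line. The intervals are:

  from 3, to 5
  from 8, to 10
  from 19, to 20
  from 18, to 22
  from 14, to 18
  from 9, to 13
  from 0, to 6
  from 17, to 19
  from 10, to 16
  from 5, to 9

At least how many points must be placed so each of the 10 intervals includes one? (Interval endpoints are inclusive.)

4

Sort by right endpoint; whenever an interval is uncovered, place a point at its right end.
Sorted: [3,5] [0,6] [5,9] [8,10] [9,13] [10,16] [14,18] [17,19] [19,20] [18,22]
{[3,5],[0,6],[5,9]} hit by 5; {[8,10],[9,13],[10,16]} hit by 10; {[14,18],[17,19]} hit by 18; {[19,20],[18,22]} hit by 20.
Points: 5, 10, 18, 20 (4 total).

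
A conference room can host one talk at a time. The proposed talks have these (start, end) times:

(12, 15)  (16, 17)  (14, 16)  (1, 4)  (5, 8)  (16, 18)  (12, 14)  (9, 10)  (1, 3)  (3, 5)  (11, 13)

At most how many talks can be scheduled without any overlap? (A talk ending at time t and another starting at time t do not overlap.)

Order by finish time; keep every interval that doesn't clash with the previous kept one.
Sorted by end: (1,3)  (1,4)  (3,5)  (5,8)  (9,10)  (11,13)  (12,14)  (12,15)  (14,16)  (16,17)  (16,18)
take (1,3); take (3,5); take (5,8); take (9,10); take (11,13); skip (12,14); take (14,16); take (16,17); skip (16,18).
Selected 7 talks.

7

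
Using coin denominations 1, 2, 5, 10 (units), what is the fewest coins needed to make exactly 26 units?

4

26 − 2×10→6 − 1×5→1 − 1×1→0
Total coins = 2 + 1 + 1 = 4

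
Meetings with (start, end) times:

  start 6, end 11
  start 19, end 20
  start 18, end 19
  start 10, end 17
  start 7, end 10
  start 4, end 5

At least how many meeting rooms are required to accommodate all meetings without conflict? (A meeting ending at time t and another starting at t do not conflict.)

The answer is the maximum number of intervals overlapping at any instant.
Events (time:±→running): 4:+→1 5:-→0 6:+→1 7:+→2 … peak 2.

2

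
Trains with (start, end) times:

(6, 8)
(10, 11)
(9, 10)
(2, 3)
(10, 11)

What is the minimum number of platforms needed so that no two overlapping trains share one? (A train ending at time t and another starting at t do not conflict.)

Count concurrent intervals with a sweep; the peak is the room count.
Events (time:±→running): 2:+→1 3:-→0 6:+→1 8:-→0 9:+→1 10:-→0 10:+→1 10:+→2 … peak 2.

2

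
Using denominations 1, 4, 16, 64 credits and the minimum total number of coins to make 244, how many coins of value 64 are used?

244 − 3×64→52 − 3×16→4 − 1×4→0
Count of 64: 3

3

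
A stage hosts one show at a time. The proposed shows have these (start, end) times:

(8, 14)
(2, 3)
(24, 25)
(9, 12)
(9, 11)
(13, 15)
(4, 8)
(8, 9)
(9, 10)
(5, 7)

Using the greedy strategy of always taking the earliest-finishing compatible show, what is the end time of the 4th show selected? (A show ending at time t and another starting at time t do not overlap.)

10

Greedy by earliest finish: after sorting by end time, pick each interval compatible with the last pick.
Sorted by end: (2,3)  (5,7)  (4,8)  (8,9)  (9,10)  (9,11)  (9,12)  (8,14)  (13,15)  (24,25)
take (2,3); take (5,7); take (8,9); take (9,10); skip (9,11); skip (9,12); skip (8,14); take (13,15); take (24,25).
Selected: (2,3) (5,7) (8,9) (9,10) (13,15) (24,25)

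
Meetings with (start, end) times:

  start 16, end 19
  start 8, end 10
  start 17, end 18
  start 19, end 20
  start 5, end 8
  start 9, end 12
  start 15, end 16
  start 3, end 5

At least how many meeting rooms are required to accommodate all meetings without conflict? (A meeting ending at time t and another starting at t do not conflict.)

2

Count concurrent intervals with a sweep; the peak is the room count.
Events (time:±→running): 3:+→1 5:-→0 5:+→1 8:-→0 8:+→1 9:+→2 … peak 2.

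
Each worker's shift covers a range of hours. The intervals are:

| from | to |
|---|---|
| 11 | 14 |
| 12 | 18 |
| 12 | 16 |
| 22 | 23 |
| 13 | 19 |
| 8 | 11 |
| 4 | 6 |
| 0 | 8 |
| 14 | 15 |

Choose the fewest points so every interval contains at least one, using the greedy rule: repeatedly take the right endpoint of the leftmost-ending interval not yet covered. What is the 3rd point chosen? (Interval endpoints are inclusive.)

Sorted: [4,6] [0,8] [8,11] [11,14] [14,15] [12,16] [12,18] [13,19] [22,23]
{[4,6],[0,8]} hit by 6; {[8,11],[11,14]} hit by 11; {[14,15],[12,16],[12,18],[13,19]} hit by 15; {[22,23]} hit by 23.
Points: 6, 11, 15, 23 (4 total).

15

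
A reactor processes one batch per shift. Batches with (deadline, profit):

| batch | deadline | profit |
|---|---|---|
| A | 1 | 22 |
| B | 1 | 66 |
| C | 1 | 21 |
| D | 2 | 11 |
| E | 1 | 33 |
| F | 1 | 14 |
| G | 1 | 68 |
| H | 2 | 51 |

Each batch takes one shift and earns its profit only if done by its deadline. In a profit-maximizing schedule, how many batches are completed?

2

Profit order: G=68 B=66 H=51 E=33 A=22 C=21 F=14 D=11
Assign: G→slot 1, B skipped, H→slot 2, E skipped, A skipped, C skipped, F skipped, D skipped.
Slots: [1:G] [2:H]
2 of 8 scheduled.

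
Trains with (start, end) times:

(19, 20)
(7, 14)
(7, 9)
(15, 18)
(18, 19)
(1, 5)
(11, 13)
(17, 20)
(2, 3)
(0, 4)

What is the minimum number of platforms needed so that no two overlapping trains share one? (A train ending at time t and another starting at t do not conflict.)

3

The answer is the maximum number of intervals overlapping at any instant.
Events (time:±→running): 0:+→1 1:+→2 2:+→3 … peak 3.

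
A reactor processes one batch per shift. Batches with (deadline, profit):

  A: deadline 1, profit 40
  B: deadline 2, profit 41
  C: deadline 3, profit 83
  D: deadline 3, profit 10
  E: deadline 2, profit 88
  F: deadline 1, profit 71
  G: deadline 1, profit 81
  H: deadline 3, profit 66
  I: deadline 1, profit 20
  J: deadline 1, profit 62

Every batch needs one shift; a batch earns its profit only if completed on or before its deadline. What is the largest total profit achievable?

252

Take jobs in profit order; each goes to the latest open slot no later than its deadline.
By profit: E(d2,88), C(d3,83), G(d1,81), F(d1,71), H(d3,66), J(d1,62), B(d2,41), A(d1,40), I(d1,20), D(d3,10)
E→slot 2; C→slot 3; G→slot 1; F skipped; H skipped; J skipped; B skipped; A skipped; I skipped; D skipped.
Profit = 81 + 88 + 83 = 252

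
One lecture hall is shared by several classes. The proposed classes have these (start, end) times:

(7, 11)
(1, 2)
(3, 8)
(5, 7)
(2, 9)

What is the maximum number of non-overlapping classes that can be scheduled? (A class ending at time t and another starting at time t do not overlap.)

Greedy by earliest finish: after sorting by end time, pick each interval compatible with the last pick.
By end time: (1,2), (5,7), (3,8), (2,9), (7,11).
Pick (1,2); next start ≥ 2 → (5,7); next start ≥ 7 → (7,11).
Selected 3 classes.

3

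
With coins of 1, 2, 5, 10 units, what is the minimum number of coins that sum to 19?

4

Use the largest denomination that fits, subtract, and repeat.
19 − 1×10→9 − 1×5→4 − 2×2→0
Total coins = 1 + 1 + 2 = 4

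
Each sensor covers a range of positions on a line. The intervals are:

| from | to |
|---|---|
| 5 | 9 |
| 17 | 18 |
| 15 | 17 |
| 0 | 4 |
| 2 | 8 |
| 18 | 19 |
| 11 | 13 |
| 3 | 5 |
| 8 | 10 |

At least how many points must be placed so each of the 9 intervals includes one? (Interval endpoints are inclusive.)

5

Sort by right endpoint; whenever an interval is uncovered, place a point at its right end.
By right end: [0,4]  [3,5]  [2,8]  [5,9]  [8,10]  [11,13]  [15,17]  [17,18]  [18,19]
[0,4] uncovered → point at 4; [5,9] uncovered → point at 9; [11,13] uncovered → point at 13; [15,17] uncovered → point at 17; [18,19] uncovered → point at 19.
Points: 4, 9, 13, 17, 19 (5 total).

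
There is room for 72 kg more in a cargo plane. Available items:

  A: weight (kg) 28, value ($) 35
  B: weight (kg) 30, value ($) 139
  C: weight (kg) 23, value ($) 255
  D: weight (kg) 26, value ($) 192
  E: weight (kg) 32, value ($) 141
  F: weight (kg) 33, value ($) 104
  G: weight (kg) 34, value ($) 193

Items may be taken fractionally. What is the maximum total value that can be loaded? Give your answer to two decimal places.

577.56

Sort by value per unit weight and fill in that order.
Ratios (sorted): C 11.09, D 7.38, G 5.68, B 4.63, E 4.41, F 3.15, A 1.25
take C (23 @ 255); take D (26 @ 192); take 23/34 of G → 130.56. Capacity used 72/72.
Total value = 577.56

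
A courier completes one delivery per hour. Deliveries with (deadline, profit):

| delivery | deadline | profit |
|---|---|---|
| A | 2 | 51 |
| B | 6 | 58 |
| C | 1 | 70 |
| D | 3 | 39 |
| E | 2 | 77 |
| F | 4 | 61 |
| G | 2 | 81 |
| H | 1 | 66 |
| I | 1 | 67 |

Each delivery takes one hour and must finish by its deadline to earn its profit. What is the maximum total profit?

By profit: G(d2,81), E(d2,77), C(d1,70), I(d1,67), H(d1,66), F(d4,61), B(d6,58), A(d2,51), D(d3,39)
G→slot 2; E→slot 1; C skipped; I skipped; H skipped; F→slot 4; B→slot 6; A skipped; D→slot 3.
Profit = 77 + 81 + 39 + 61 + 58 = 316

316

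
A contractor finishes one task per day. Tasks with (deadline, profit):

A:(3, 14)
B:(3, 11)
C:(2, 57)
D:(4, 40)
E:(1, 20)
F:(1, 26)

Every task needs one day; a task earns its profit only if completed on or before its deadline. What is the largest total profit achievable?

Take jobs in profit order; each goes to the latest open slot no later than its deadline.
By profit: C(d2,57), D(d4,40), F(d1,26), E(d1,20), A(d3,14), B(d3,11)
C→slot 2; D→slot 4; F→slot 1; E skipped; A→slot 3; B skipped.
Profit = 26 + 57 + 14 + 40 = 137

137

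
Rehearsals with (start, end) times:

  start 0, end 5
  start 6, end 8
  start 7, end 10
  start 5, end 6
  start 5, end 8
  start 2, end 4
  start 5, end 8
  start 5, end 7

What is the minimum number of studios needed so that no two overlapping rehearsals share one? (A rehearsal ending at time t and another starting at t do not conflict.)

Count concurrent intervals with a sweep; the peak is the room count.
Events (time:±→running): 0:+→1 2:+→2 4:-→1 5:-→0 5:+→1 5:+→2 5:+→3 5:+→4 … peak 4.

4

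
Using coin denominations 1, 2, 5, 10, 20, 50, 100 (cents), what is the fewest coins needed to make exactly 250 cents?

3

Greedy: take as many of the largest coin as possible, then repeat with the remainder.
250 = 2×100 + 1×50
Total coins = 2 + 1 = 3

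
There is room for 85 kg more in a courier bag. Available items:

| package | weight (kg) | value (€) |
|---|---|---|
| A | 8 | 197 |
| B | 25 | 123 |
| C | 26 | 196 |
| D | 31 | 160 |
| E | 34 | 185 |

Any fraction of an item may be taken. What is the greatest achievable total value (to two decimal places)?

Order: A (197/8=24.62) > C (196/26=7.54) > E (185/34=5.44) > D (160/31=5.16) > B (123/25=4.92)
Fill: take A (8 @ 197) → take C (26 @ 196) → take E (34 @ 185) → take 17/31 of D → 87.74; 85/85 used.
Total value = 665.74

665.74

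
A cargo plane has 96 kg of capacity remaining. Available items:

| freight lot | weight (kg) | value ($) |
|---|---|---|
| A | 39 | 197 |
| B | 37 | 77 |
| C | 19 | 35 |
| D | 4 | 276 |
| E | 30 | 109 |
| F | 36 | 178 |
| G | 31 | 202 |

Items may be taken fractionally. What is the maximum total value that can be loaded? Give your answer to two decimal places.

Order: D (276/4=69.00) > G (202/31=6.52) > A (197/39=5.05) > F (178/36=4.94) > E (109/30=3.63) > B (77/37=2.08) > C (35/19=1.84)
Fill: take D (4 @ 276) → take G (31 @ 202) → take A (39 @ 197) → take 22/36 of F → 108.78; 96/96 used.
Total value = 783.78

783.78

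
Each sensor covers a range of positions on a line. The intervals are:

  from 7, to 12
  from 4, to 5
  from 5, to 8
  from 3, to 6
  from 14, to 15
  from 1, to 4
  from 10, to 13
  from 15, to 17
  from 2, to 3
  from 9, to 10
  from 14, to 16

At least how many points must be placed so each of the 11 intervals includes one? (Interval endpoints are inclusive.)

Sort by right endpoint; whenever an interval is uncovered, place a point at its right end.
Sorted: [2,3] [1,4] [4,5] [3,6] [5,8] [9,10] [7,12] [10,13] [14,15] [14,16] [15,17]
{[2,3],[1,4]} hit by 3; {[4,5],[3,6],[5,8]} hit by 5; {[9,10],[7,12],[10,13]} hit by 10; {[14,15],[14,16],[15,17]} hit by 15.
Points: 3, 5, 10, 15 (4 total).

4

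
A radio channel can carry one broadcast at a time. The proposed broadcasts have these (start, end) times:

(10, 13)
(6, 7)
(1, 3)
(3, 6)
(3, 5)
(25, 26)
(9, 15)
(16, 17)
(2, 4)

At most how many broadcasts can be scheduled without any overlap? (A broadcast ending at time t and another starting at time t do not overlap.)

Sorted by end: (1,3)  (2,4)  (3,5)  (3,6)  (6,7)  (10,13)  (9,15)  (16,17)  (25,26)
take (1,3); skip (2,4); take (3,5); take (6,7); take (10,13); take (16,17); take (25,26).
Selected 6 broadcasts.

6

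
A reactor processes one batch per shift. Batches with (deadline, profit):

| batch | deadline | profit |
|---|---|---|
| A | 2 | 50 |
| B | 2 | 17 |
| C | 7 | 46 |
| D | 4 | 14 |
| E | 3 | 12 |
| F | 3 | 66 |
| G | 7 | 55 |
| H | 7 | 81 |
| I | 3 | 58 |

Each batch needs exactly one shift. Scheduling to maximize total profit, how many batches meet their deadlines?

7

By profit: H(d7,81), F(d3,66), I(d3,58), G(d7,55), A(d2,50), C(d7,46), B(d2,17), D(d4,14), E(d3,12)
H→slot 7; F→slot 3; I→slot 2; G→slot 6; A→slot 1; C→slot 5; B skipped; D→slot 4; E skipped.
7 of 9 scheduled.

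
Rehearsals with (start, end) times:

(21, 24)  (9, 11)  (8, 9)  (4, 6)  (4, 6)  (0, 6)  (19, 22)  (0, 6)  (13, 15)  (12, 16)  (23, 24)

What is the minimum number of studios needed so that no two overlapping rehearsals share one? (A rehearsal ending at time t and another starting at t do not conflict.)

Count concurrent intervals with a sweep; the peak is the room count.
Events (time:±→running): 0:+→1 0:+→2 4:+→3 4:+→4 … peak 4.

4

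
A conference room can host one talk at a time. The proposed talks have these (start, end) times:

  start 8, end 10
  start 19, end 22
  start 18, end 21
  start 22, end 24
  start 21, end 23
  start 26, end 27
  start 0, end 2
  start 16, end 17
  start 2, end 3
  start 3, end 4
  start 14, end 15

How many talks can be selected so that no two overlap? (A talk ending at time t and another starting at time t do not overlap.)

9

By end time: (0,2), (2,3), (3,4), (8,10), (14,15), (16,17), (18,21), (19,22), (21,23), (22,24), (26,27).
Pick (0,2); next start ≥ 2 → (2,3); next start ≥ 3 → (3,4); next start ≥ 4 → (8,10); next start ≥ 10 → (14,15); next start ≥ 15 → (16,17); next start ≥ 17 → (18,21); next start ≥ 21 → (21,23); next start ≥ 23 → (26,27).
Selected 9 talks.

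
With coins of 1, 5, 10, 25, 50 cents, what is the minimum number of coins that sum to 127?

5

127 − 2×50→27 − 1×25→2 − 2×1→0
Total coins = 2 + 1 + 2 = 5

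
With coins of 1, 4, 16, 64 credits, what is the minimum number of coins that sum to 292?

7

Greedy: take as many of the largest coin as possible, then repeat with the remainder.
292 = 4×64 + 2×16 + 1×4
Total coins = 4 + 2 + 1 = 7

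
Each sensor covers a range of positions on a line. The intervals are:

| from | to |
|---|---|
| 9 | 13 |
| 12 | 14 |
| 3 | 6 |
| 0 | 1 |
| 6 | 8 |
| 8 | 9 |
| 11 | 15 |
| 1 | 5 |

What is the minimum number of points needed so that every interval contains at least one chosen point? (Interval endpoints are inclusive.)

Sorted: [0,1] [1,5] [3,6] [6,8] [8,9] [9,13] [12,14] [11,15]
{[0,1],[1,5]} hit by 1; {[3,6],[6,8]} hit by 6; {[8,9],[9,13]} hit by 9; {[12,14],[11,15]} hit by 14.
Points: 1, 6, 9, 14 (4 total).

4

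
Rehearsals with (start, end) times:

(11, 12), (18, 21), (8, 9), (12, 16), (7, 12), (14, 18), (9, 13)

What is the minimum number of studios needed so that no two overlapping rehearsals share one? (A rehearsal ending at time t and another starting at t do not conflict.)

3

The answer is the maximum number of intervals overlapping at any instant.
Events (time:±→running): 7:+→1 8:+→2 9:-→1 9:+→2 11:+→3 … peak 3.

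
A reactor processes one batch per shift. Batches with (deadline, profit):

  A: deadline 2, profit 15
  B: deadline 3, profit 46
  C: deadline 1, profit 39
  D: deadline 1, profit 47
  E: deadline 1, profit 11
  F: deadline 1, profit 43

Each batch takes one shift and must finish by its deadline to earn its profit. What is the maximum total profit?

108

Sort by profit descending; place each in the latest free slot ≤ its deadline.
By profit: D(d1,47), B(d3,46), F(d1,43), C(d1,39), A(d2,15), E(d1,11)
D→slot 1; B→slot 3; F skipped; C skipped; A→slot 2; E skipped.
Profit = 47 + 15 + 46 = 108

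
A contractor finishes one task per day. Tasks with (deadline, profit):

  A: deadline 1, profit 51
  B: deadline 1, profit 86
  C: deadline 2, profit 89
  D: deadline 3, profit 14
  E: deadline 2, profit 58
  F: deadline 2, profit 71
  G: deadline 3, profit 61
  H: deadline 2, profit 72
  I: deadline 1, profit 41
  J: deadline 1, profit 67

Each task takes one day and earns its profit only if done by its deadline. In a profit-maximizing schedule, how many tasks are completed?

Profit order: C=89 B=86 H=72 F=71 J=67 G=61 E=58 A=51 I=41 D=14
Assign: C→slot 2, B→slot 1, H skipped, F skipped, J skipped, G→slot 3, E skipped, A skipped, I skipped, D skipped.
Slots: [1:B] [2:C] [3:G]
3 of 10 scheduled.

3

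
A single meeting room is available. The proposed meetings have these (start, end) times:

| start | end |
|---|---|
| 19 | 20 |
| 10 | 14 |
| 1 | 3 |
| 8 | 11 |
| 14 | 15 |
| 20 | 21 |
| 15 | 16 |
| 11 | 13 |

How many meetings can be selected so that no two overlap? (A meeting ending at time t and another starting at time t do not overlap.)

Order by finish time; keep every interval that doesn't clash with the previous kept one.
Sorted by end: (1,3)  (8,11)  (11,13)  (10,14)  (14,15)  (15,16)  (19,20)  (20,21)
take (1,3); take (8,11); take (11,13); take (14,15); take (15,16); take (19,20); take (20,21).
Selected 7 meetings.

7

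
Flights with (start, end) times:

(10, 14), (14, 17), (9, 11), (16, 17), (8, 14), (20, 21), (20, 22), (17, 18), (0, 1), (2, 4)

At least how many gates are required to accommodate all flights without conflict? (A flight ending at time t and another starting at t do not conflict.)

The answer is the maximum number of intervals overlapping at any instant.
Events (time:±→running): 0:+→1 1:-→0 2:+→1 4:-→0 8:+→1 9:+→2 10:+→3 … peak 3.

3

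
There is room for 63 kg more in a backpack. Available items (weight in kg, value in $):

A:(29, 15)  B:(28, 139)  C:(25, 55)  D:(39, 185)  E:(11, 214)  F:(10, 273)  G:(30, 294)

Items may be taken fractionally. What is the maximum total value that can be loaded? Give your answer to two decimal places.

Sort by value per unit weight and fill in that order.
Order: F (273/10=27.30) > E (214/11=19.45) > G (294/30=9.80) > B (139/28=4.96) > D (185/39=4.74) > C (55/25=2.20) > A (15/29=0.52)
Fill: take F (10 @ 273) → take E (11 @ 214) → take G (30 @ 294) → take 12/28 of B → 59.57; 63/63 used.
Total value = 840.57

840.57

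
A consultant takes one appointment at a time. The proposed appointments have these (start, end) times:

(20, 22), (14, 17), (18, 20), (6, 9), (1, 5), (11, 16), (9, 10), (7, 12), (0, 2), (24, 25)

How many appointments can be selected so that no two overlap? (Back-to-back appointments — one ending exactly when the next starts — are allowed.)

Greedy by earliest finish: after sorting by end time, pick each interval compatible with the last pick.
By end time: (0,2), (1,5), (6,9), (9,10), (7,12), (11,16), (14,17), (18,20), (20,22), (24,25).
Pick (0,2); next start ≥ 2 → (6,9); next start ≥ 9 → (9,10); next start ≥ 10 → (11,16); next start ≥ 16 → (18,20); next start ≥ 20 → (20,22); next start ≥ 22 → (24,25).
Selected 7 appointments.

7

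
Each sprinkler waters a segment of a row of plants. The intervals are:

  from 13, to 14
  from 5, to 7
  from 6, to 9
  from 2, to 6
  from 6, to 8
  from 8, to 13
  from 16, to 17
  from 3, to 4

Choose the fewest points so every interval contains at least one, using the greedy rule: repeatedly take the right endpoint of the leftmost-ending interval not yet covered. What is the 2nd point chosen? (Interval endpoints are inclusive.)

Sort by right endpoint; whenever an interval is uncovered, place a point at its right end.
By right end: [3,4]  [2,6]  [5,7]  [6,8]  [6,9]  [8,13]  [13,14]  [16,17]
[3,4] uncovered → point at 4; [5,7] uncovered → point at 7; [8,13] uncovered → point at 13; [16,17] uncovered → point at 17.
Points: 4, 7, 13, 17 (4 total).

7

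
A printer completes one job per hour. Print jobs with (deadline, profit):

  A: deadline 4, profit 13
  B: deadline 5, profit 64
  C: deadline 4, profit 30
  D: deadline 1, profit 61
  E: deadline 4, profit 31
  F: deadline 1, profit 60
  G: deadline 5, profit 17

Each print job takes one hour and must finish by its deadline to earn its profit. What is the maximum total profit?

203

Take jobs in profit order; each goes to the latest open slot no later than its deadline.
By profit: B(d5,64), D(d1,61), F(d1,60), E(d4,31), C(d4,30), G(d5,17), A(d4,13)
B→slot 5; D→slot 1; F skipped; E→slot 4; C→slot 3; G→slot 2; A skipped.
Profit = 61 + 17 + 30 + 31 + 64 = 203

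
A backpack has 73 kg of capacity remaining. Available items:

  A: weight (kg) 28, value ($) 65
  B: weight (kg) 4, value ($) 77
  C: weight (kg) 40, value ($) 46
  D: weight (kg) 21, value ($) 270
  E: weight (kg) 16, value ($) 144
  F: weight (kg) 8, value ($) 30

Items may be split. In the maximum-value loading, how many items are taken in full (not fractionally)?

4

Sort by value per unit weight and fill in that order.
Ratios (sorted): B 19.25, D 12.86, E 9.00, F 3.75, A 2.32, C 1.15
take B (4 @ 77); take D (21 @ 270); take E (16 @ 144); take F (8 @ 30); take 24/28 of A → 55.71. Capacity used 73/73.
4 item(s) taken whole; one partial (take 24/28 of A).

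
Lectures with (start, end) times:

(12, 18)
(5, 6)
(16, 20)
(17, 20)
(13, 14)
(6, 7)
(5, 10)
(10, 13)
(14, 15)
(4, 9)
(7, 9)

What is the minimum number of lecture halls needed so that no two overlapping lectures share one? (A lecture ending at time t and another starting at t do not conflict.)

The answer is the maximum number of intervals overlapping at any instant.
Events (time:±→running): 4:+→1 5:+→2 5:+→3 … peak 3.

3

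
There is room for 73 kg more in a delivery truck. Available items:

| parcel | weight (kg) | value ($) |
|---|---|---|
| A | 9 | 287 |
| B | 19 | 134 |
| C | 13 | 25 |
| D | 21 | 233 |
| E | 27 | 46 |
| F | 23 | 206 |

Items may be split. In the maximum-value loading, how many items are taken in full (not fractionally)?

4

Greedy by value/weight ratio, highest first.
Ratios (sorted): A 31.89, D 11.10, F 8.96, B 7.05, C 1.92, E 1.70
take A (9 @ 287); take D (21 @ 233); take F (23 @ 206); take B (19 @ 134); take 1/13 of C → 1.92. Capacity used 73/73.
4 item(s) taken whole; one partial (take 1/13 of C).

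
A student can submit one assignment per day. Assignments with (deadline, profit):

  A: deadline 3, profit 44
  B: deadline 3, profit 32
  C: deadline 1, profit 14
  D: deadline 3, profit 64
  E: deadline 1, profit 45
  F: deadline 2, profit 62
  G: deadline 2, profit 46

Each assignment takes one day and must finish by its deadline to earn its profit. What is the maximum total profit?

172

Sort by profit descending; place each in the latest free slot ≤ its deadline.
Profit order: D=64 F=62 G=46 E=45 A=44 B=32 C=14
Assign: D→slot 3, F→slot 2, G→slot 1, E skipped, A skipped, B skipped, C skipped.
Slots: [1:G] [2:F] [3:D]
Profit = 46 + 62 + 64 = 172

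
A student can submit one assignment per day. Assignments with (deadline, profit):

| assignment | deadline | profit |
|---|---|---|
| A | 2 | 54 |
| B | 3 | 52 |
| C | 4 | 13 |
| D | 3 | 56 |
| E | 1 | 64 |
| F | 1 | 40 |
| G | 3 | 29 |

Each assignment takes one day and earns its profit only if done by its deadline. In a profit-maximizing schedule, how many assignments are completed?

By profit: E(d1,64), D(d3,56), A(d2,54), B(d3,52), F(d1,40), G(d3,29), C(d4,13)
E→slot 1; D→slot 3; A→slot 2; B skipped; F skipped; G skipped; C→slot 4.
4 of 7 scheduled.

4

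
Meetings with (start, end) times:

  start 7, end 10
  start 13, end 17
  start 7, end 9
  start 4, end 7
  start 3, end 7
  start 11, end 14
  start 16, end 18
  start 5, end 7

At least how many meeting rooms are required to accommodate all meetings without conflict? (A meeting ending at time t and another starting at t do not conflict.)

The answer is the maximum number of intervals overlapping at any instant.
starts: [3, 4, 5, 7, 7, 11, 13, 16]
ends:   [7, 7, 7, 9, 10, 14, 17, 18]
s3→1 s4→2 s5→3  — peak 3.

3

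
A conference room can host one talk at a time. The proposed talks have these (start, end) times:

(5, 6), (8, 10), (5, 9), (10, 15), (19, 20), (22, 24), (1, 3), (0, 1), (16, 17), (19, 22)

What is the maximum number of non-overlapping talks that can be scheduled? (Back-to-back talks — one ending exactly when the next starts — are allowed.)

8

Order by finish time; keep every interval that doesn't clash with the previous kept one.
Sorted by end: (0,1)  (1,3)  (5,6)  (5,9)  (8,10)  (10,15)  (16,17)  (19,20)  (19,22)  (22,24)
take (0,1); take (1,3); take (5,6); skip (5,9); take (8,10); take (10,15); take (16,17); take (19,20); take (22,24).
Selected 8 talks.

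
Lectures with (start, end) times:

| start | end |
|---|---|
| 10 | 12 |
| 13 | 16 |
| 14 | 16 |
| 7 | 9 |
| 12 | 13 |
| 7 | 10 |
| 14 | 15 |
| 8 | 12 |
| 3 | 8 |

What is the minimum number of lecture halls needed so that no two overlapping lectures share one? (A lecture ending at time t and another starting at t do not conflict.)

3

Count concurrent intervals with a sweep; the peak is the room count.
starts: [3, 7, 7, 8, 10, 12, 13, 14, 14]
ends:   [8, 9, 10, 12, 12, 13, 15, 16, 16]
s3→1 s7→2 s7→3  — peak 3.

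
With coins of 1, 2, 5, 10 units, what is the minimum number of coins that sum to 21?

3

Use the largest denomination that fits, subtract, and repeat.
21 − 2×10→1 − 1×1→0
Total coins = 2 + 1 = 3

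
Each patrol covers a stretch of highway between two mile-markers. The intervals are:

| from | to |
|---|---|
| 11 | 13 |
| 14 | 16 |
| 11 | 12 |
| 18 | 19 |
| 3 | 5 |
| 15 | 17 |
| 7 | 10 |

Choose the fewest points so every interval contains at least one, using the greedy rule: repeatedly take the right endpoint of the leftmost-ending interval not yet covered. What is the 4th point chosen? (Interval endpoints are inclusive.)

16

Sorted: [3,5] [7,10] [11,12] [11,13] [14,16] [15,17] [18,19]
{[3,5]} hit by 5; {[7,10]} hit by 10; {[11,12],[11,13]} hit by 12; {[14,16],[15,17]} hit by 16; {[18,19]} hit by 19.
Points: 5, 10, 12, 16, 19 (5 total).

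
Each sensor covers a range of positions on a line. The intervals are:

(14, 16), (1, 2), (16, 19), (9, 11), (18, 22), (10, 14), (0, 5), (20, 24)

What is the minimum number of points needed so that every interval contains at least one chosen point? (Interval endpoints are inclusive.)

Process intervals by earliest right end; each time one isn't hit yet, stab at its right endpoint.
Sorted: [1,2] [0,5] [9,11] [10,14] [14,16] [16,19] [18,22] [20,24]
{[1,2],[0,5]} hit by 2; {[9,11],[10,14]} hit by 11; {[14,16],[16,19]} hit by 16; {[18,22],[20,24]} hit by 22.
Points: 2, 11, 16, 22 (4 total).

4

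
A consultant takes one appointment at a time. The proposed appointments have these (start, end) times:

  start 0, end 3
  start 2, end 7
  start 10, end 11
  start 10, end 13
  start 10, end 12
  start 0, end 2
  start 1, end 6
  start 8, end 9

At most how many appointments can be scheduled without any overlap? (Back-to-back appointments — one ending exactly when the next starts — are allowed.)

Sorted by end: (0,2)  (0,3)  (1,6)  (2,7)  (8,9)  (10,11)  (10,12)  (10,13)
take (0,2); take (2,7); take (8,9); take (10,11).
Selected 4 appointments.

4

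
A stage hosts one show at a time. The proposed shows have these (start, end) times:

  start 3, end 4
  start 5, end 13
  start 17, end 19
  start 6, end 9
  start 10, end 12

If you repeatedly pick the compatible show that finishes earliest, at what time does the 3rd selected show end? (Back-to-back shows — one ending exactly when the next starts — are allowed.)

12

Order by finish time; keep every interval that doesn't clash with the previous kept one.
Sorted by end: (3,4)  (6,9)  (10,12)  (5,13)  (17,19)
take (3,4); take (6,9); take (10,12); take (17,19).
Selected: (3,4) (6,9) (10,12) (17,19)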